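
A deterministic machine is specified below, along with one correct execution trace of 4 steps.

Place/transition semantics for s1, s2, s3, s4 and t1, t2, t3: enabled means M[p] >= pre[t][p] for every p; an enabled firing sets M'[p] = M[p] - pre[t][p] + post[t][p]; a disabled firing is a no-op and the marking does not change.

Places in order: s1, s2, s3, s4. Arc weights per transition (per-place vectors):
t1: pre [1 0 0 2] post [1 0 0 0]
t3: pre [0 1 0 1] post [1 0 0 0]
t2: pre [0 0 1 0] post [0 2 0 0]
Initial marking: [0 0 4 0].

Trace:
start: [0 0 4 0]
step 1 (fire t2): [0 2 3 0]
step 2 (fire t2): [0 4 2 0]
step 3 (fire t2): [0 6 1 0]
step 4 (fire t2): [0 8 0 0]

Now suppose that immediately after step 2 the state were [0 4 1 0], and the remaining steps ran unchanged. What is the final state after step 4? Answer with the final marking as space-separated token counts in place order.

0 6 0 0

state after step 2 := [0 4 1 0]
step 3 (fire t2): [0 6 0 0]
step 4 (fire t2): [0 6 0 0]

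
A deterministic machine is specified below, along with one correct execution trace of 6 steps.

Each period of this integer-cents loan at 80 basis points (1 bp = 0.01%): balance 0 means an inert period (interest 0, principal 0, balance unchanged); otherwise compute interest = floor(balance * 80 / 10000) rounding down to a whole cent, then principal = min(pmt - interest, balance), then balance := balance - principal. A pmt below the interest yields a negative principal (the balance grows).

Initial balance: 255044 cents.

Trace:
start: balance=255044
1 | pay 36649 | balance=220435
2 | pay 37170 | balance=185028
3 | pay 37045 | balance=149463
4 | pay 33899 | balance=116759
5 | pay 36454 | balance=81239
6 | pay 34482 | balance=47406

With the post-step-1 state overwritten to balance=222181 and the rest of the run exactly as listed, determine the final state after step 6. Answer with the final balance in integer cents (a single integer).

state after step 1 := balance=222181
2 | pay 37170 | balance=186788
3 | pay 37045 | balance=151237
4 | pay 33899 | balance=118547
5 | pay 36454 | balance=83041
6 | pay 34482 | balance=49223

49223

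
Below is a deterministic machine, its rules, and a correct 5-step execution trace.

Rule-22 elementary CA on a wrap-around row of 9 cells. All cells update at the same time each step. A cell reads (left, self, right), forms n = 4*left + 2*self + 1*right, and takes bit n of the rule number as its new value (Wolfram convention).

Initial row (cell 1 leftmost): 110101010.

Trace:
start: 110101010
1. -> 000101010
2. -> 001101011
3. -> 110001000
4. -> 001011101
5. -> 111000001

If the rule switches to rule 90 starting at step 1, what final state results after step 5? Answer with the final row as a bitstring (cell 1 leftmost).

000010100

(re-executing steps 1..5 under rule 90; state before step 1: 110101010)
1. -> 110000000
2. -> 111000001
3. -> 001100011
4. -> 111110111
5. -> 000010100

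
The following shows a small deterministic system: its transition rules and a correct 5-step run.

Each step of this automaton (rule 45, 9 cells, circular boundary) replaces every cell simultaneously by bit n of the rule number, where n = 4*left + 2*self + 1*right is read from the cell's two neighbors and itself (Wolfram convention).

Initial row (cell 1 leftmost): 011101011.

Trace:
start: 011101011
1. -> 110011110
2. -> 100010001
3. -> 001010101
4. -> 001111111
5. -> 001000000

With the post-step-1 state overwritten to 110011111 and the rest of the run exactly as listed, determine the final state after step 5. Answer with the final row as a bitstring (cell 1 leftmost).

110100001

state after step 1 := 110011111
2. -> 000010000
3. -> 111010111
4. -> 000111100
5. -> 110100001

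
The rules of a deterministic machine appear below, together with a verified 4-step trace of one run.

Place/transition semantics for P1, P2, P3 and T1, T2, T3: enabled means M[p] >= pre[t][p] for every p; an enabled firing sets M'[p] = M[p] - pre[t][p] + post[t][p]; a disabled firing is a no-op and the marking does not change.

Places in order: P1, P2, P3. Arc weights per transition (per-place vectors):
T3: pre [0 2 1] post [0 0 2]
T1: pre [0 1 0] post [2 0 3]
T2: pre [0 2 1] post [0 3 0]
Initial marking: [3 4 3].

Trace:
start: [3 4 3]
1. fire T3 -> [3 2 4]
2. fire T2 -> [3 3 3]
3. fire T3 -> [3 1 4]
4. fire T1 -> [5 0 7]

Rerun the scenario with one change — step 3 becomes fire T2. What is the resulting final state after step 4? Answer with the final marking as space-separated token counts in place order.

5 3 5

(re-executing from step 3 with the substitution; state before step 3: [3 3 3])
3. fire T2 -> [3 4 2]
4. fire T1 -> [5 3 5]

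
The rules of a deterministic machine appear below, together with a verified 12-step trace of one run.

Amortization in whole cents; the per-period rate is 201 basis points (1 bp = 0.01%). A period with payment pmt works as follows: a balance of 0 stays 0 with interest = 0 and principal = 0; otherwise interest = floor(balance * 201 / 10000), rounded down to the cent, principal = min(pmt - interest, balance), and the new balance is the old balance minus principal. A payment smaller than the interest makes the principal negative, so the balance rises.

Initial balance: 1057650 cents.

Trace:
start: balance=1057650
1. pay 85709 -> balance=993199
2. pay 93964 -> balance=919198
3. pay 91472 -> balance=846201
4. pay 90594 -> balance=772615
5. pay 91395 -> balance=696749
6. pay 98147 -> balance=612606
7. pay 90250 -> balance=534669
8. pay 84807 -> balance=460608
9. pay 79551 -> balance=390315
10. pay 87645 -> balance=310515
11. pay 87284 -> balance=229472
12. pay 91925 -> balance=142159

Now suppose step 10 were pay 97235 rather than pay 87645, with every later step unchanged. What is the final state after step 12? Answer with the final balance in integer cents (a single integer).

132179

(re-executing from step 10 with the substitution; state before step 10: balance=390315)
10. pay 97235 -> balance=300925
11. pay 87284 -> balance=219689
12. pay 91925 -> balance=132179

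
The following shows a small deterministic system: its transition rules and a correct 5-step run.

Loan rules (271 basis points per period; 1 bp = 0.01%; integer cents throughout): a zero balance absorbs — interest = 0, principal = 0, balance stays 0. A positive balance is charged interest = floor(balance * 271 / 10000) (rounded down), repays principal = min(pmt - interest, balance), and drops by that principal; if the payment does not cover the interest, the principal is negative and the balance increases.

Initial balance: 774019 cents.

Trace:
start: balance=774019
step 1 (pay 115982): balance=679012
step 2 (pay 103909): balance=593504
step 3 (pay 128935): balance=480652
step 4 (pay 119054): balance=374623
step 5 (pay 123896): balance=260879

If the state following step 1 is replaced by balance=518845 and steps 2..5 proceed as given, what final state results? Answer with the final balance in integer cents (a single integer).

82631

state after step 1 := balance=518845
step 2 (pay 103909): balance=428996
step 3 (pay 128935): balance=311686
step 4 (pay 119054): balance=201078
step 5 (pay 123896): balance=82631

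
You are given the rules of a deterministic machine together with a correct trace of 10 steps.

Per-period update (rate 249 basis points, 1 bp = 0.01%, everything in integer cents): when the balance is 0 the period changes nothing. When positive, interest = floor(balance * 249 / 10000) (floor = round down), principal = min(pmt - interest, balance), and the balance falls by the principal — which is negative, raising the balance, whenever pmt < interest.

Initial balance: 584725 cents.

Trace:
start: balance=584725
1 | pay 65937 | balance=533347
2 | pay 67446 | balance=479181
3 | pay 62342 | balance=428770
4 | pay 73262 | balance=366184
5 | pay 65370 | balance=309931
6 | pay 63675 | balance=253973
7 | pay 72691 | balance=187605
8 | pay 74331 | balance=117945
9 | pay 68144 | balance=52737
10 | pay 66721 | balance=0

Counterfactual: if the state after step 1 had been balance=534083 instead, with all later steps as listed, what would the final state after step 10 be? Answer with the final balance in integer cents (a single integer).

state after step 1 := balance=534083
2 | pay 67446 | balance=479935
3 | pay 62342 | balance=429543
4 | pay 73262 | balance=366976
5 | pay 65370 | balance=310743
6 | pay 63675 | balance=254805
7 | pay 72691 | balance=188458
8 | pay 74331 | balance=118819
9 | pay 68144 | balance=53633
10 | pay 66721 | balance=0

0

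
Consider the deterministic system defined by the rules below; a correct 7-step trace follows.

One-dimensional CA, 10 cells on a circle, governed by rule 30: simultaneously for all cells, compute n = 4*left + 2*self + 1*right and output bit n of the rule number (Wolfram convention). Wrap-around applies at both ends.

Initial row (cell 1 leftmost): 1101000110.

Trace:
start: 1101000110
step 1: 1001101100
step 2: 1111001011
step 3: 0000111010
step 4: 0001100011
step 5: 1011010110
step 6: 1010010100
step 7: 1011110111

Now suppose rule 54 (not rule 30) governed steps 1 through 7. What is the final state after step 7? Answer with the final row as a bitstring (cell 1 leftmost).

0010100010

(re-executing steps 1..7 under rule 54; state before step 1: 1101000110)
step 1: 0011101001
step 2: 1100011111
step 3: 0010100000
step 4: 0111110000
step 5: 1000001000
step 6: 1100011101
step 7: 0010100010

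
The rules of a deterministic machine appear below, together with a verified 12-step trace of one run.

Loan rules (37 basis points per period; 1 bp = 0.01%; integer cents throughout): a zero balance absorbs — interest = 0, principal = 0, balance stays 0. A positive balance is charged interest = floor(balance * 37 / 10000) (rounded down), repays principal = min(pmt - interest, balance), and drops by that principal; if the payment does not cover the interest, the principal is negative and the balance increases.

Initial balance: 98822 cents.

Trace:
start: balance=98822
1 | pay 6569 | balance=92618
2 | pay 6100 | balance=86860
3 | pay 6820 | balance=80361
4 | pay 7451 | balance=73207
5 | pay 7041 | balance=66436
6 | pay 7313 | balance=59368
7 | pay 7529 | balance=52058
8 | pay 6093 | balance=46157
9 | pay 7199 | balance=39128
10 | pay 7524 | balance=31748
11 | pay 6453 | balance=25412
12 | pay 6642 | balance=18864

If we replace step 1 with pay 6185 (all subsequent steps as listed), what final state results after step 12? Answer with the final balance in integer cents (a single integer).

(re-executing from step 1 with the substitution; state before step 1: balance=98822)
1 | pay 6185 | balance=93002
2 | pay 6100 | balance=87246
3 | pay 6820 | balance=80748
4 | pay 7451 | balance=73595
5 | pay 7041 | balance=66826
6 | pay 7313 | balance=59760
7 | pay 7529 | balance=52452
8 | pay 6093 | balance=46553
9 | pay 7199 | balance=39526
10 | pay 7524 | balance=32148
11 | pay 6453 | balance=25813
12 | pay 6642 | balance=19266

19266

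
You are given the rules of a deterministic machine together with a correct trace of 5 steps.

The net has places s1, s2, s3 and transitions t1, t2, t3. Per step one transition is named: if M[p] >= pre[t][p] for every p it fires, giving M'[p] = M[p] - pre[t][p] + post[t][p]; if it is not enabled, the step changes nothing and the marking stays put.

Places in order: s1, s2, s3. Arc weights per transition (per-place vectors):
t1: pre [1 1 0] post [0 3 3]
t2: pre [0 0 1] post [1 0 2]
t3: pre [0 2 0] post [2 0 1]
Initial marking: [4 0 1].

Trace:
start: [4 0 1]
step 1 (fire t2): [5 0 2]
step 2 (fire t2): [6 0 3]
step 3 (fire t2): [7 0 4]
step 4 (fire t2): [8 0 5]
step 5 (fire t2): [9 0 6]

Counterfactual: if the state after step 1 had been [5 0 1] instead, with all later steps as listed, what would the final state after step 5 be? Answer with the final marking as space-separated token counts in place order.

state after step 1 := [5 0 1]
step 2 (fire t2): [6 0 2]
step 3 (fire t2): [7 0 3]
step 4 (fire t2): [8 0 4]
step 5 (fire t2): [9 0 5]

9 0 5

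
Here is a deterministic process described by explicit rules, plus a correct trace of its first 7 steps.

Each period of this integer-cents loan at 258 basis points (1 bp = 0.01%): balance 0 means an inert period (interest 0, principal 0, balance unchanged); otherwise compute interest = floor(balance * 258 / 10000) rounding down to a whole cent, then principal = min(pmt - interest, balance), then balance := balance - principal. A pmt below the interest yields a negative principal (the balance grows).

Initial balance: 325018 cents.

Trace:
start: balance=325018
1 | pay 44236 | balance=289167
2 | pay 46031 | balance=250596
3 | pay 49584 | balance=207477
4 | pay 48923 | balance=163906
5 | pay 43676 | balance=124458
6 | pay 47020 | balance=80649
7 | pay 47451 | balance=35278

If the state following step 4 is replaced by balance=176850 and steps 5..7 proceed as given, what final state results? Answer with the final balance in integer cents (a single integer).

state after step 4 := balance=176850
5 | pay 43676 | balance=137736
6 | pay 47020 | balance=94269
7 | pay 47451 | balance=49250

49250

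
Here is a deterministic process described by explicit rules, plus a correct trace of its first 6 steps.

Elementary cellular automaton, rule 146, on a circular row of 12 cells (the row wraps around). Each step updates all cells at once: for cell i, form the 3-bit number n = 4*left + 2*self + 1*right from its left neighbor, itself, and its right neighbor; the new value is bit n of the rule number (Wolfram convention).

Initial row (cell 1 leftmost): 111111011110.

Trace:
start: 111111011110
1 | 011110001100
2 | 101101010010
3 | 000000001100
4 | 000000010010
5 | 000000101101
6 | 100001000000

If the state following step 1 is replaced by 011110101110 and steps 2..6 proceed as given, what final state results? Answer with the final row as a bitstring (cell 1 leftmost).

state after step 1 := 011110101110
2 | 101100000101
3 | 000010001000
4 | 000101010100
5 | 001000000010
6 | 010100000101

010100000101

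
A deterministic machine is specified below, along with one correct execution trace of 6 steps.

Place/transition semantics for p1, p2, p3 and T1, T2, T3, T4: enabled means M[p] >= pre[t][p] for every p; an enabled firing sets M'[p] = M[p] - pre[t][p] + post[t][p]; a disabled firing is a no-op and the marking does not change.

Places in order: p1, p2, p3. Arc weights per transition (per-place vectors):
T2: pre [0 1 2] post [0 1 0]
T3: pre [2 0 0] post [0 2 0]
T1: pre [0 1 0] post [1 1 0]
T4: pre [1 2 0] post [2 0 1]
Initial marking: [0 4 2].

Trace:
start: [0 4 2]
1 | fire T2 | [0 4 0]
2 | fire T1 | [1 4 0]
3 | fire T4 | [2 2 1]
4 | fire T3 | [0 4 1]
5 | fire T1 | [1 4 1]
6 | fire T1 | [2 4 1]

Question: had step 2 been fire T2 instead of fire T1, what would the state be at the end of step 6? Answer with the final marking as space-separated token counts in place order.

(re-executing from step 2 with the substitution; state before step 2: [0 4 0])
2 | fire T2 | [0 4 0]
3 | fire T4 | [0 4 0]
4 | fire T3 | [0 4 0]
5 | fire T1 | [1 4 0]
6 | fire T1 | [2 4 0]

2 4 0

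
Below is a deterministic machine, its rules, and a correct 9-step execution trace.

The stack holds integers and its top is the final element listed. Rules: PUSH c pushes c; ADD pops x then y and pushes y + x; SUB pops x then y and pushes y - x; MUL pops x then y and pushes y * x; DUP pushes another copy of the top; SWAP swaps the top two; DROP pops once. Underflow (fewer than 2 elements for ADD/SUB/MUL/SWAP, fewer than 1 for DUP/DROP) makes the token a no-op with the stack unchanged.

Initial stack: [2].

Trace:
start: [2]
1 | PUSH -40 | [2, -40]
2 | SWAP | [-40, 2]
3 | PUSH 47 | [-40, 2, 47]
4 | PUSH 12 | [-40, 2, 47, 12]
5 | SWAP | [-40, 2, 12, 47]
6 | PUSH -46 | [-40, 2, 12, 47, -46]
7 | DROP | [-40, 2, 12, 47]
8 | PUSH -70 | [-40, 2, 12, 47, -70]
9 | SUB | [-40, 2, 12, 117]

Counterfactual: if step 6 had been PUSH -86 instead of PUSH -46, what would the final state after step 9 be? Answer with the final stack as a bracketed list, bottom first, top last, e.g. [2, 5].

(re-executing from step 6 with the substitution; state before step 6: [-40, 2, 12, 47])
6 | PUSH -86 | [-40, 2, 12, 47, -86]
7 | DROP | [-40, 2, 12, 47]
8 | PUSH -70 | [-40, 2, 12, 47, -70]
9 | SUB | [-40, 2, 12, 117]

[-40, 2, 12, 117]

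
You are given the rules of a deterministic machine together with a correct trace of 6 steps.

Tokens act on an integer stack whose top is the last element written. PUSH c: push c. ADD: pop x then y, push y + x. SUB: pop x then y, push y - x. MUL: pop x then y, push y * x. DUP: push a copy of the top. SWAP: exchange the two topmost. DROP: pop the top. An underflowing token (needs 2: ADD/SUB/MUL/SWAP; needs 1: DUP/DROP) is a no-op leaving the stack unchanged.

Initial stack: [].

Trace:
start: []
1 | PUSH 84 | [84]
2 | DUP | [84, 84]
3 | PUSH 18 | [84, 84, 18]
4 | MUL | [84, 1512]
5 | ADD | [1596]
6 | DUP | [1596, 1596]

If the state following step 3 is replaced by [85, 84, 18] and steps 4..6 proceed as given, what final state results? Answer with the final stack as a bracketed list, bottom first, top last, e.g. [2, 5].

[1597, 1597]

state after step 3 := [85, 84, 18]
4 | MUL | [85, 1512]
5 | ADD | [1597]
6 | DUP | [1597, 1597]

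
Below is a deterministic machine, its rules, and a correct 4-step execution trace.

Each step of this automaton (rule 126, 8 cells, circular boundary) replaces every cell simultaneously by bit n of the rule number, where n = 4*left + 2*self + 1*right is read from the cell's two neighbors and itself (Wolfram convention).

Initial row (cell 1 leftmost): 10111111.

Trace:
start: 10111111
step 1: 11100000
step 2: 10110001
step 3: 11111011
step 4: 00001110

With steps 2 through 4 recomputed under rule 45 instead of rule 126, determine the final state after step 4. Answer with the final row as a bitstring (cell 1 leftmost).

(re-executing steps 2..4 under rule 45; state before step 2: 11100000)
step 2: 10001110
step 3: 10101001
step 4: 01111001

01111001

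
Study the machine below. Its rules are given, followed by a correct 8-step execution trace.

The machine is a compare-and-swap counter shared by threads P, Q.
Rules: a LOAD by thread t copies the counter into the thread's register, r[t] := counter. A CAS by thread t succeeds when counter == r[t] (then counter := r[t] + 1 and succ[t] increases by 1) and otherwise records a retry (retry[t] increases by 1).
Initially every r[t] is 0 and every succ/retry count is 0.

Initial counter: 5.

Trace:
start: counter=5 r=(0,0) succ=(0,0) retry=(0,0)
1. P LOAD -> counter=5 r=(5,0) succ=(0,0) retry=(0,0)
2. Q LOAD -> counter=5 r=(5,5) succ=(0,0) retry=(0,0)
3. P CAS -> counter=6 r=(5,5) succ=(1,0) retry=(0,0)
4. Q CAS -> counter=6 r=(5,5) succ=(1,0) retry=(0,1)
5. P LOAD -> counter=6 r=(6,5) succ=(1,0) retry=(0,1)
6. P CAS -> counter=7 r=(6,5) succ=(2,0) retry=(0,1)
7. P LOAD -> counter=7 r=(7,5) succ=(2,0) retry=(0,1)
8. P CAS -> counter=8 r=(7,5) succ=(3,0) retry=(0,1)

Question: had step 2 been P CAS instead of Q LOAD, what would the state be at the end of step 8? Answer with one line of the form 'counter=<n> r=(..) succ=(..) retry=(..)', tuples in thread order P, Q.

(re-executing from step 2 with the substitution; state before step 2: counter=5 r=(5,0) succ=(0,0) retry=(0,0))
2. P CAS -> counter=6 r=(5,0) succ=(1,0) retry=(0,0)
3. P CAS -> counter=6 r=(5,0) succ=(1,0) retry=(1,0)
4. Q CAS -> counter=6 r=(5,0) succ=(1,0) retry=(1,1)
5. P LOAD -> counter=6 r=(6,0) succ=(1,0) retry=(1,1)
6. P CAS -> counter=7 r=(6,0) succ=(2,0) retry=(1,1)
7. P LOAD -> counter=7 r=(7,0) succ=(2,0) retry=(1,1)
8. P CAS -> counter=8 r=(7,0) succ=(3,0) retry=(1,1)

counter=8 r=(7,0) succ=(3,0) retry=(1,1)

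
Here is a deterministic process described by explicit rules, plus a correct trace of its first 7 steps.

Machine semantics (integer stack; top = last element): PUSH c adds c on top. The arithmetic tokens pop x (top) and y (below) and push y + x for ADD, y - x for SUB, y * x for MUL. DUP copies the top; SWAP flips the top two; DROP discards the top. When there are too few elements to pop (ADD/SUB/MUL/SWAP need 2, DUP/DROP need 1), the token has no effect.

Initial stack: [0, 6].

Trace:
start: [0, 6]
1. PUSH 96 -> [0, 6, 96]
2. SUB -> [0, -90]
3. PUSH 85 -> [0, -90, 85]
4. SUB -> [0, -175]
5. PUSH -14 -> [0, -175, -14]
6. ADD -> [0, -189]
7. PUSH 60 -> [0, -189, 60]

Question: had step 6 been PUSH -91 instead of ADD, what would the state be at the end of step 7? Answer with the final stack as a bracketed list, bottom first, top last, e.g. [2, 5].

(re-executing from step 6 with the substitution; state before step 6: [0, -175, -14])
6. PUSH -91 -> [0, -175, -14, -91]
7. PUSH 60 -> [0, -175, -14, -91, 60]

[0, -175, -14, -91, 60]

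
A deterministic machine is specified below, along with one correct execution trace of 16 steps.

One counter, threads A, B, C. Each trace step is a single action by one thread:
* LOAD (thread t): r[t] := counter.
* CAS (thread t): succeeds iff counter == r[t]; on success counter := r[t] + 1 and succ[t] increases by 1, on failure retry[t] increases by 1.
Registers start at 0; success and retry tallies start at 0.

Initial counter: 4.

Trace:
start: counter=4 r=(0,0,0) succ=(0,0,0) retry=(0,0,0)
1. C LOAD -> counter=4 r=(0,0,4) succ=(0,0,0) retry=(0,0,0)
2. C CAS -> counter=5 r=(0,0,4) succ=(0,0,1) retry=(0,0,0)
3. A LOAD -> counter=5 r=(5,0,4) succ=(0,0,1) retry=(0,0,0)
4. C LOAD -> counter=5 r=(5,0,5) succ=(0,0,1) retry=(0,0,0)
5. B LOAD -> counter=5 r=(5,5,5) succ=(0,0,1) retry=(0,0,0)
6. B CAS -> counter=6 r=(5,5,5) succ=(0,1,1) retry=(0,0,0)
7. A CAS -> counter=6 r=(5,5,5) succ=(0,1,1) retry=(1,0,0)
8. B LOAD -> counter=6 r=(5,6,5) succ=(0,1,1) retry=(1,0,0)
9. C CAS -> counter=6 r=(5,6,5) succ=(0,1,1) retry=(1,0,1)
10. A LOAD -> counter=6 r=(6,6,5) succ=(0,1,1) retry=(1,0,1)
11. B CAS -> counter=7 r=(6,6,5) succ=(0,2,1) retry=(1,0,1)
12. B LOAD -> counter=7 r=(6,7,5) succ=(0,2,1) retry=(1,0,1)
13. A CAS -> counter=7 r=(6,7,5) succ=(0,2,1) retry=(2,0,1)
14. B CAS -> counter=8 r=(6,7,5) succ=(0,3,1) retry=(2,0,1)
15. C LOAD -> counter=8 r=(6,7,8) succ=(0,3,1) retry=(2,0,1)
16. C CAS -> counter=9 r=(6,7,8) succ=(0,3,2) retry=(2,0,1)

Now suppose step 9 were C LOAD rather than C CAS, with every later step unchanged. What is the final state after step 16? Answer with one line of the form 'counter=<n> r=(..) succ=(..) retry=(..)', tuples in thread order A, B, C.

counter=9 r=(6,7,8) succ=(0,3,2) retry=(2,0,0)

(re-executing from step 9 with the substitution; state before step 9: counter=6 r=(5,6,5) succ=(0,1,1) retry=(1,0,0))
9. C LOAD -> counter=6 r=(5,6,6) succ=(0,1,1) retry=(1,0,0)
10. A LOAD -> counter=6 r=(6,6,6) succ=(0,1,1) retry=(1,0,0)
11. B CAS -> counter=7 r=(6,6,6) succ=(0,2,1) retry=(1,0,0)
12. B LOAD -> counter=7 r=(6,7,6) succ=(0,2,1) retry=(1,0,0)
13. A CAS -> counter=7 r=(6,7,6) succ=(0,2,1) retry=(2,0,0)
14. B CAS -> counter=8 r=(6,7,6) succ=(0,3,1) retry=(2,0,0)
15. C LOAD -> counter=8 r=(6,7,8) succ=(0,3,1) retry=(2,0,0)
16. C CAS -> counter=9 r=(6,7,8) succ=(0,3,2) retry=(2,0,0)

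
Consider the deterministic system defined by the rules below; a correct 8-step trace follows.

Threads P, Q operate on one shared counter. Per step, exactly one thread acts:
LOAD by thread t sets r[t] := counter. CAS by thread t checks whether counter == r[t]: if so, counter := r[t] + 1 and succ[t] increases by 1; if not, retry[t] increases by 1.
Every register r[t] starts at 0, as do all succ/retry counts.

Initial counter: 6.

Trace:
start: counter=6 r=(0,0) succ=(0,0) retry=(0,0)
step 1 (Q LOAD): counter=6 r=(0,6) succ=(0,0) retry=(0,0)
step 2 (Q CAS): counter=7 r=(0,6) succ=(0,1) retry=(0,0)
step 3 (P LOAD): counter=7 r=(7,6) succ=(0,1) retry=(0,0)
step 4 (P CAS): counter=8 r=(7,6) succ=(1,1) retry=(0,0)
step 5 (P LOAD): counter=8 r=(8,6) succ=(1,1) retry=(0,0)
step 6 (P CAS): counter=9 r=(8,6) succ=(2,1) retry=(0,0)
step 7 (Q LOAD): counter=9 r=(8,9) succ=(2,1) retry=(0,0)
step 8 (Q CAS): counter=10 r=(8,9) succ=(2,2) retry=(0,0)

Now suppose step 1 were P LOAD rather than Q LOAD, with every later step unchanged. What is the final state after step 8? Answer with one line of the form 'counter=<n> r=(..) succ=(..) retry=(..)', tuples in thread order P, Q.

counter=9 r=(7,8) succ=(2,1) retry=(0,1)

(re-executing from step 1 with the substitution; state before step 1: counter=6 r=(0,0) succ=(0,0) retry=(0,0))
step 1 (P LOAD): counter=6 r=(6,0) succ=(0,0) retry=(0,0)
step 2 (Q CAS): counter=6 r=(6,0) succ=(0,0) retry=(0,1)
step 3 (P LOAD): counter=6 r=(6,0) succ=(0,0) retry=(0,1)
step 4 (P CAS): counter=7 r=(6,0) succ=(1,0) retry=(0,1)
step 5 (P LOAD): counter=7 r=(7,0) succ=(1,0) retry=(0,1)
step 6 (P CAS): counter=8 r=(7,0) succ=(2,0) retry=(0,1)
step 7 (Q LOAD): counter=8 r=(7,8) succ=(2,0) retry=(0,1)
step 8 (Q CAS): counter=9 r=(7,8) succ=(2,1) retry=(0,1)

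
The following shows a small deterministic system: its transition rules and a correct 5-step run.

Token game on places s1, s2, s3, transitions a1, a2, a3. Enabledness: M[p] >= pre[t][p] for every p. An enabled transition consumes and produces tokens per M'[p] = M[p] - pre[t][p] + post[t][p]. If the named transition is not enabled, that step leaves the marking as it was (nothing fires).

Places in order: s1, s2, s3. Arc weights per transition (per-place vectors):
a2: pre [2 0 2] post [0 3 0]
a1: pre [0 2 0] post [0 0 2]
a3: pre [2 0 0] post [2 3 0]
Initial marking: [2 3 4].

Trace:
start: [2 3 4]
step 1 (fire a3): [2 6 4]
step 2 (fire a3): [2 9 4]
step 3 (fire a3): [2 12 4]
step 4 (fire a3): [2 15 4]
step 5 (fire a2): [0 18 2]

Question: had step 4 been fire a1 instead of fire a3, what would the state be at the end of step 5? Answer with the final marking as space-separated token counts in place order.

(re-executing from step 4 with the substitution; state before step 4: [2 12 4])
step 4 (fire a1): [2 10 6]
step 5 (fire a2): [0 13 4]

0 13 4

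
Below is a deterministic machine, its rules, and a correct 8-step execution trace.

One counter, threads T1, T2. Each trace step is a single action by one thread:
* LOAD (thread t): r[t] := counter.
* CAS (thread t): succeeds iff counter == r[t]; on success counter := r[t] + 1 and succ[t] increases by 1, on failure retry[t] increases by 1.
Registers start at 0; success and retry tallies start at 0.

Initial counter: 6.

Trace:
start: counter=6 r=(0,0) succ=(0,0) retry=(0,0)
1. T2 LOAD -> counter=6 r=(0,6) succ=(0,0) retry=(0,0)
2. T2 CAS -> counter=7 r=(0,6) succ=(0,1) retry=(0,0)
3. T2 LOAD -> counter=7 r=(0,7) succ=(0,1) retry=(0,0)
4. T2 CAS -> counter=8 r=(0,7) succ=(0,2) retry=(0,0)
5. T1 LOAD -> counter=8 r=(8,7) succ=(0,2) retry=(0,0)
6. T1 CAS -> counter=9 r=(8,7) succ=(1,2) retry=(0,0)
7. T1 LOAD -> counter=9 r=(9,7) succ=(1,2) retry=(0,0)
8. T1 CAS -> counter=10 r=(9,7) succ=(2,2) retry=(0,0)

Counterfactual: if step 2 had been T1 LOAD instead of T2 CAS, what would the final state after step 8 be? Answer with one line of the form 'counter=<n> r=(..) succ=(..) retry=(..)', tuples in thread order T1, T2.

(re-executing from step 2 with the substitution; state before step 2: counter=6 r=(0,6) succ=(0,0) retry=(0,0))
2. T1 LOAD -> counter=6 r=(6,6) succ=(0,0) retry=(0,0)
3. T2 LOAD -> counter=6 r=(6,6) succ=(0,0) retry=(0,0)
4. T2 CAS -> counter=7 r=(6,6) succ=(0,1) retry=(0,0)
5. T1 LOAD -> counter=7 r=(7,6) succ=(0,1) retry=(0,0)
6. T1 CAS -> counter=8 r=(7,6) succ=(1,1) retry=(0,0)
7. T1 LOAD -> counter=8 r=(8,6) succ=(1,1) retry=(0,0)
8. T1 CAS -> counter=9 r=(8,6) succ=(2,1) retry=(0,0)

counter=9 r=(8,6) succ=(2,1) retry=(0,0)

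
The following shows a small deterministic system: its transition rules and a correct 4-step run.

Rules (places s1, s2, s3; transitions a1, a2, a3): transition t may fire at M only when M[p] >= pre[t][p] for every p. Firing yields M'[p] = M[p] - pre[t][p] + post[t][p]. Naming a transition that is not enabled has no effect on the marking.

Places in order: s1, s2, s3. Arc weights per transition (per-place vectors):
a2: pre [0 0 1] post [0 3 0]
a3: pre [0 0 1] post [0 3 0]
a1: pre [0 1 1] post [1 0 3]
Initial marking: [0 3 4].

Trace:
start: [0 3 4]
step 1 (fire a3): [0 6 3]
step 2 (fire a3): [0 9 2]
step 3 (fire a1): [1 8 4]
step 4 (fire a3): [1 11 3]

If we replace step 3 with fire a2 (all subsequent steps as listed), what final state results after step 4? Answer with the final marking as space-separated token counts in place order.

0 15 0

(re-executing from step 3 with the substitution; state before step 3: [0 9 2])
step 3 (fire a2): [0 12 1]
step 4 (fire a3): [0 15 0]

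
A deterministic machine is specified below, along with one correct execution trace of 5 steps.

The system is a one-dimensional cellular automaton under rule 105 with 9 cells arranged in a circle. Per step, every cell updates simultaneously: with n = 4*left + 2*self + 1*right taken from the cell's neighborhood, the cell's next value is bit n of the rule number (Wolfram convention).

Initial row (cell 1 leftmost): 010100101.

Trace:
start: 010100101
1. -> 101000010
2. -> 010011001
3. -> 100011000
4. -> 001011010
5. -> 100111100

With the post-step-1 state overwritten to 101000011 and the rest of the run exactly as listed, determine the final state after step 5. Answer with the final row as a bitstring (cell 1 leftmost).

state after step 1 := 101000011
2. -> 110011010
3. -> 110011101
4. -> 010010111
5. -> 100001101

100001101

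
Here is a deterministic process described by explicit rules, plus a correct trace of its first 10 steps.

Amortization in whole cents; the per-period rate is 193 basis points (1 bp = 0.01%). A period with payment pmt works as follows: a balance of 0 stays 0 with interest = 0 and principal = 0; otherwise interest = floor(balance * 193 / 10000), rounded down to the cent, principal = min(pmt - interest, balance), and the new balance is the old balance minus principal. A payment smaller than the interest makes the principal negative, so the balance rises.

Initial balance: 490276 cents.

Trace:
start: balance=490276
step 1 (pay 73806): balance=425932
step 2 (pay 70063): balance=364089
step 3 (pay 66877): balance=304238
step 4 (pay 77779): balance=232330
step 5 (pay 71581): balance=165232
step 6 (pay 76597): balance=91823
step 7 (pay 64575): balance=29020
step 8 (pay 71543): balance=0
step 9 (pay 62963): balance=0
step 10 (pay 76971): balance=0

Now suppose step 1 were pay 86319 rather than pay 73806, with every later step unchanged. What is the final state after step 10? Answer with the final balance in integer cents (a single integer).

(re-executing from step 1 with the substitution; state before step 1: balance=490276)
step 1 (pay 86319): balance=413419
step 2 (pay 70063): balance=351334
step 3 (pay 66877): balance=291237
step 4 (pay 77779): balance=219078
step 5 (pay 71581): balance=151725
step 6 (pay 76597): balance=78056
step 7 (pay 64575): balance=14987
step 8 (pay 71543): balance=0
step 9 (pay 62963): balance=0
step 10 (pay 76971): balance=0

0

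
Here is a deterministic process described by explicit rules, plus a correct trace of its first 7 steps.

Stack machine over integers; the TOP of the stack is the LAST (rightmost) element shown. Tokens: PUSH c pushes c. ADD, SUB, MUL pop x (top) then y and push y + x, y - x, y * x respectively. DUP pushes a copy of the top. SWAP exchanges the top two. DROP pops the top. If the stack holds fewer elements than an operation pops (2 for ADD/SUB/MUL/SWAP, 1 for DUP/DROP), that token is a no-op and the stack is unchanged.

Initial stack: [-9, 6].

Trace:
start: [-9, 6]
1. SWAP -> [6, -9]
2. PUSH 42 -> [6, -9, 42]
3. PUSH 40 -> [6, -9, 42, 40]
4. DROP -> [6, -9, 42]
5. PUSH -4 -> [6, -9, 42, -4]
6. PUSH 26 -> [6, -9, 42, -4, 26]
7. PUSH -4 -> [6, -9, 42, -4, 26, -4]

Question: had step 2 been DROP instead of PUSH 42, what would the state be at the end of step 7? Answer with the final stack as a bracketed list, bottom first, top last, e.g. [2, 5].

[6, -4, 26, -4]

(re-executing from step 2 with the substitution; state before step 2: [6, -9])
2. DROP -> [6]
3. PUSH 40 -> [6, 40]
4. DROP -> [6]
5. PUSH -4 -> [6, -4]
6. PUSH 26 -> [6, -4, 26]
7. PUSH -4 -> [6, -4, 26, -4]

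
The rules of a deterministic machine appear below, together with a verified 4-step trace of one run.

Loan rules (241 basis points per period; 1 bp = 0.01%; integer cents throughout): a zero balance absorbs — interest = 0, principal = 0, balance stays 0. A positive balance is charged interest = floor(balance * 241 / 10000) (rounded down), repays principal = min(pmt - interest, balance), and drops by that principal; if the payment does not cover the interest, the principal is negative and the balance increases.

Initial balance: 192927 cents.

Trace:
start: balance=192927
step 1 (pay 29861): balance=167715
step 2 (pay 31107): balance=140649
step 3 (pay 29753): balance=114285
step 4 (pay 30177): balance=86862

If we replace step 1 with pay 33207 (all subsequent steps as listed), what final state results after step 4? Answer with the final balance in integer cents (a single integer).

83269

(re-executing from step 1 with the substitution; state before step 1: balance=192927)
step 1 (pay 33207): balance=164369
step 2 (pay 31107): balance=137223
step 3 (pay 29753): balance=110777
step 4 (pay 30177): balance=83269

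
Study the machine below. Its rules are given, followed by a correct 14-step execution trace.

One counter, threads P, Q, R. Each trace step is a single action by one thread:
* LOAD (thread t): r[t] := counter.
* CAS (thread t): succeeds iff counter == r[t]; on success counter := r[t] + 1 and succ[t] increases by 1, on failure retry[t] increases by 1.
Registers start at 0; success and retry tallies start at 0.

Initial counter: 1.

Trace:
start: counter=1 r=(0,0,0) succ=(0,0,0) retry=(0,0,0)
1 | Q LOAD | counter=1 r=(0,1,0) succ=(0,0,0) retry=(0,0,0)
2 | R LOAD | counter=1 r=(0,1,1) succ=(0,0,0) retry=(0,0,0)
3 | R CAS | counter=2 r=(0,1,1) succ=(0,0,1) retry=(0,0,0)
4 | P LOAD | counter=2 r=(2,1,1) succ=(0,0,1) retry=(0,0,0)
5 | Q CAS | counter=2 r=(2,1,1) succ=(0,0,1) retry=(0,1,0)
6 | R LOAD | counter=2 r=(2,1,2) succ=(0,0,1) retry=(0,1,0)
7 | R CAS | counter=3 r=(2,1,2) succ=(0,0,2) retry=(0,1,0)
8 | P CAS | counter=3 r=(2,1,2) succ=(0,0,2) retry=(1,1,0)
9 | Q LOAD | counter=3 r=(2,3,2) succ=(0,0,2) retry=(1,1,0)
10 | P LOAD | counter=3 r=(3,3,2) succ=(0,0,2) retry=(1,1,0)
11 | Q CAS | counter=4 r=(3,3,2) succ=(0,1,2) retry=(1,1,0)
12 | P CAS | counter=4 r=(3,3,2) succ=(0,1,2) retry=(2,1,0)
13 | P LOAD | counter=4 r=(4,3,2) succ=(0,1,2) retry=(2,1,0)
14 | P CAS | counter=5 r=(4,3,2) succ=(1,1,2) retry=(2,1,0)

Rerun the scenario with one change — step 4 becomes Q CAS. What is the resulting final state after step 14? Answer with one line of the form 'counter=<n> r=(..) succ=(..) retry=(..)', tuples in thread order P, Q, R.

(re-executing from step 4 with the substitution; state before step 4: counter=2 r=(0,1,1) succ=(0,0,1) retry=(0,0,0))
4 | Q CAS | counter=2 r=(0,1,1) succ=(0,0,1) retry=(0,1,0)
5 | Q CAS | counter=2 r=(0,1,1) succ=(0,0,1) retry=(0,2,0)
6 | R LOAD | counter=2 r=(0,1,2) succ=(0,0,1) retry=(0,2,0)
7 | R CAS | counter=3 r=(0,1,2) succ=(0,0,2) retry=(0,2,0)
8 | P CAS | counter=3 r=(0,1,2) succ=(0,0,2) retry=(1,2,0)
9 | Q LOAD | counter=3 r=(0,3,2) succ=(0,0,2) retry=(1,2,0)
10 | P LOAD | counter=3 r=(3,3,2) succ=(0,0,2) retry=(1,2,0)
11 | Q CAS | counter=4 r=(3,3,2) succ=(0,1,2) retry=(1,2,0)
12 | P CAS | counter=4 r=(3,3,2) succ=(0,1,2) retry=(2,2,0)
13 | P LOAD | counter=4 r=(4,3,2) succ=(0,1,2) retry=(2,2,0)
14 | P CAS | counter=5 r=(4,3,2) succ=(1,1,2) retry=(2,2,0)

counter=5 r=(4,3,2) succ=(1,1,2) retry=(2,2,0)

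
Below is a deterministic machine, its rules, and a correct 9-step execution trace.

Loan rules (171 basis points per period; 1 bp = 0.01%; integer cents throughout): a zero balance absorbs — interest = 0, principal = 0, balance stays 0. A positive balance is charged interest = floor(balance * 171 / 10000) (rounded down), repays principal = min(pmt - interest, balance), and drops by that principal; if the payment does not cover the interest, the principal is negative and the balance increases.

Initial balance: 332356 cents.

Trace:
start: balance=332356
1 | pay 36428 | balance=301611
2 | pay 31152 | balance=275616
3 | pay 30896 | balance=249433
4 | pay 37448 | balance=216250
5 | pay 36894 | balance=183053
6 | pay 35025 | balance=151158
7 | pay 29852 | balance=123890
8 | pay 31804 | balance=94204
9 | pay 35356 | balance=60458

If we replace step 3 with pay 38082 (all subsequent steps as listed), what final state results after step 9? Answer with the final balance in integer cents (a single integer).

52504

(re-executing from step 3 with the substitution; state before step 3: balance=275616)
3 | pay 38082 | balance=242247
4 | pay 37448 | balance=208941
5 | pay 36894 | balance=175619
6 | pay 35025 | balance=143597
7 | pay 29852 | balance=116200
8 | pay 31804 | balance=86383
9 | pay 35356 | balance=52504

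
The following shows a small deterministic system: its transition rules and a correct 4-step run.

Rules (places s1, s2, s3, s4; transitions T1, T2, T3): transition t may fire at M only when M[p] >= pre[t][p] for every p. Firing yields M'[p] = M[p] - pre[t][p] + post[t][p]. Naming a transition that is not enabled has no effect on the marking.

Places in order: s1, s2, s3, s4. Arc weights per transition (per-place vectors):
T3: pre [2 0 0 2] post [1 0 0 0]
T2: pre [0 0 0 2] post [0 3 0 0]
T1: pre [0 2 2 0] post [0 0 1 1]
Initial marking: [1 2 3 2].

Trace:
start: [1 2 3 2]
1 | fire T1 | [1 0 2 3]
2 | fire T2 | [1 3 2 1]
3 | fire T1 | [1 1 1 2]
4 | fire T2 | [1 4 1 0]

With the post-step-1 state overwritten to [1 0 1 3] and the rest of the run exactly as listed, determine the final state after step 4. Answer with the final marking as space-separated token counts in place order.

state after step 1 := [1 0 1 3]
2 | fire T2 | [1 3 1 1]
3 | fire T1 | [1 3 1 1]
4 | fire T2 | [1 3 1 1]

1 3 1 1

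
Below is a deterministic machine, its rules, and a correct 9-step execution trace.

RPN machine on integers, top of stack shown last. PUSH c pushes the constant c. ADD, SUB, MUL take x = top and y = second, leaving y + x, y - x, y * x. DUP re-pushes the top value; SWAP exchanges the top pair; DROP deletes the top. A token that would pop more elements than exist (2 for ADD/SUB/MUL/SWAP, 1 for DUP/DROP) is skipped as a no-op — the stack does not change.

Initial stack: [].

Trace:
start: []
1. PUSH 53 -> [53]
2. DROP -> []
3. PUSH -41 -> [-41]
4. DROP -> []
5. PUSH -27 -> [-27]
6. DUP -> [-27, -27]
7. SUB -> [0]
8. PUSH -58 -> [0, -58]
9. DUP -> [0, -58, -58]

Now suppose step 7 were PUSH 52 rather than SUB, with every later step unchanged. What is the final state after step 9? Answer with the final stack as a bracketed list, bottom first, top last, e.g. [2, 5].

[-27, -27, 52, -58, -58]

(re-executing from step 7 with the substitution; state before step 7: [-27, -27])
7. PUSH 52 -> [-27, -27, 52]
8. PUSH -58 -> [-27, -27, 52, -58]
9. DUP -> [-27, -27, 52, -58, -58]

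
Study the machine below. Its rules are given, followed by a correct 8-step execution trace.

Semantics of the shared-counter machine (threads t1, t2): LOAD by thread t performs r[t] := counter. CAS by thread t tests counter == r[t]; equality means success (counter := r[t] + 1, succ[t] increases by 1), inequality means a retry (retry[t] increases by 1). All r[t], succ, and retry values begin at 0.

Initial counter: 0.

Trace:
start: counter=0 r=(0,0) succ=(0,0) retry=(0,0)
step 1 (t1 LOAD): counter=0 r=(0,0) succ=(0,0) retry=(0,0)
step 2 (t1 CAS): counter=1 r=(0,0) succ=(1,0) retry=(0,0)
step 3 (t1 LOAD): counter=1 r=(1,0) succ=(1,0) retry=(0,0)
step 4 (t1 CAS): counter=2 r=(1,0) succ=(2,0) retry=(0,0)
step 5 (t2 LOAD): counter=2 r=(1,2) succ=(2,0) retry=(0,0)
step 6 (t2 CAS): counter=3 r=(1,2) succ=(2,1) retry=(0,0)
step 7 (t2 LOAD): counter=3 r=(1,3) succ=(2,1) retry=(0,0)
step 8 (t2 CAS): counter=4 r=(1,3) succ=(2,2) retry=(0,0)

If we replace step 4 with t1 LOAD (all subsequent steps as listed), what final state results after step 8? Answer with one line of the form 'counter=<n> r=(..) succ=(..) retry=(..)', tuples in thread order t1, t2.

counter=3 r=(1,2) succ=(1,2) retry=(0,0)

(re-executing from step 4 with the substitution; state before step 4: counter=1 r=(1,0) succ=(1,0) retry=(0,0))
step 4 (t1 LOAD): counter=1 r=(1,0) succ=(1,0) retry=(0,0)
step 5 (t2 LOAD): counter=1 r=(1,1) succ=(1,0) retry=(0,0)
step 6 (t2 CAS): counter=2 r=(1,1) succ=(1,1) retry=(0,0)
step 7 (t2 LOAD): counter=2 r=(1,2) succ=(1,1) retry=(0,0)
step 8 (t2 CAS): counter=3 r=(1,2) succ=(1,2) retry=(0,0)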